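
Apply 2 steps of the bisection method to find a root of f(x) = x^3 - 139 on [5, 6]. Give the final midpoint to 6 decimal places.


f(x) = x^3 - 139
f(5) = -14 < 0
f(6) = 77 > 0

Step 1: midpoint = (5.000000 + 6.000000)/2 = 5.500000
  f(5.500000) = 27.375000
  f(mid) > 0, so root is in [5.000000, 5.500000]

Step 2: midpoint = (5.000000 + 5.500000)/2 = 5.250000
  f(5.250000) = 5.703125
  f(mid) > 0, so root is in [5.000000, 5.250000]

midpoint = 5.250000


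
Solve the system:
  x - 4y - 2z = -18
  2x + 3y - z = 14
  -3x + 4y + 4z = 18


Using Cramer's rule. Expand each determinant along the first row.
D  = 1*[3*4 - (-1)*4] - (-4)*[2*4 - (-1)*(-3)] + (-2)*[2*4 - 3*(-3)]
  = 1*(16) - (-4)*(5) + (-2)*(17) = 2
Dx = (-18)*[3*4 - (-1)*4] - (-4)*[14*4 - (-1)*18] + (-2)*[14*4 - 3*18]
  = (-18)*(16) - (-4)*(74) + (-2)*(2) = 4
Dy = 1*[14*4 - (-1)*18] - (-18)*[2*4 - (-1)*(-3)] + (-2)*[2*18 - 14*(-3)]
  = 1*(74) - (-18)*(5) + (-2)*(78) = 8
Dz = 1*[3*18 - 14*4] - (-4)*[2*18 - 14*(-3)] + (-18)*[2*4 - 3*(-3)]
  = 1*(-2) - (-4)*(78) + (-18)*(17) = 4
x = Dx/D = 4/2 = 2, y = Dy/D = 8/2 = 4, z = Dz/D = 4/2 = 2
Check eq1: (1)(2) + (-4)(4) + (-2)(2) = -18 = -18 ✓
Check eq2: (2)(2) + (3)(4) + (-1)(2) = 14 = 14 ✓
Check eq3: (-3)(2) + (4)(4) + (4)(2) = 18 = 18 ✓

x = 2, y = 4, z = 2


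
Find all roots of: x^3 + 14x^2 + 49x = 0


The constant term is 0, so x = 0 is a root. Factor out x:
  x^2 + 14x + 49 = 0
Solve the quadratic x^2 + 14x + 49 = 0: discriminant = 14^2 - 4(1)(49) = 196 - 196 = 0.
Discriminant = 0, so a double root: x = -14/2 = -7.
Collecting all roots found:

x = -7 (multiplicity 2), x = 0


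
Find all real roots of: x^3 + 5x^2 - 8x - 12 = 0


Let p(x) = x^3 + 5x^2 - 8x - 12. By the rational root theorem (leading coefficient 1), any rational root is an integer divisor of 12: try ±1, ±2, ... in turn.
Test x = 1: value = -14 ≠ 0.
Test x = -1: value = 0 ✓, so (x + 1) is a factor.
Synthetic division by (x + 1): bring down 1; 1(-1) + 5 = 4; 4(-1) - 8 = -12; (-12)(-1) - 12 = 0 → quotient x^2 + 4x - 12, remainder 0.
Solve the quadratic x^2 + 4x - 12 = 0: discriminant = 4^2 - 4(1)(-12) = 16 + 48 = 64.
sqrt(64) = 8, so x = (-4 ± 8)/2: x = 2 or x = -6.

x = -6, x = -1, x = 2


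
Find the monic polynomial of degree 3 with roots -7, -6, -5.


A monic polynomial with roots -7, -6, -5 is:
p(x) = (x + 7)(x + 6)(x + 5)
After multiplying by (x + 7): x + 7
After multiplying by (x + 6): x^2 + 13x + 42
After multiplying by (x + 5): x^3 + 18x^2 + 107x + 210

x^3 + 18x^2 + 107x + 210


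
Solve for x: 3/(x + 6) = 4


Multiply both sides by (x + 6): 3 = 4(x + 6)
Distribute: 3 = 4x + 24
4x = 3 - 24 = -21
x = -21/4

x = -21/4


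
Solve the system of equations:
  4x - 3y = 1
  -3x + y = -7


Using Cramer's rule:
Determinant D = (4)(1) - (-3)(-3) = 4 - 9 = -5
Dx = (1)(1) - (-7)(-3) = 1 - 21 = -20
Dy = (4)(-7) - (-3)(1) = -28 + 3 = -25
x = Dx/D = -20/-5 = 4
y = Dy/D = -25/-5 = 5

x = 4, y = 5


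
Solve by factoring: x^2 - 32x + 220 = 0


We need two numbers that multiply to 220 and add to -32.
Those numbers are -10 and -22 (since (-10) * (-22) = 220 and (-10) + (-22) = -32).
So x^2 - 32x + 220 = (x - 10)(x - 22) = 0
Setting each factor to zero: x = 10 or x = 22

x = 10, x = 22


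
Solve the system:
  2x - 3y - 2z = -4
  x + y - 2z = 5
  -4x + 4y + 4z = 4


Using Cramer's rule. Expand each determinant along the first row.
D  = 2*[1*4 - (-2)*4] - (-3)*[1*4 - (-2)*(-4)] + (-2)*[1*4 - 1*(-4)]
  = 2*(12) - (-3)*(-4) + (-2)*(8) = -4
Dx = (-4)*[1*4 - (-2)*4] - (-3)*[5*4 - (-2)*4] + (-2)*[5*4 - 1*4]
  = (-4)*(12) - (-3)*(28) + (-2)*(16) = 4
Dy = 2*[5*4 - (-2)*4] - (-4)*[1*4 - (-2)*(-4)] + (-2)*[1*4 - 5*(-4)]
  = 2*(28) - (-4)*(-4) + (-2)*(24) = -8
Dz = 2*[1*4 - 5*4] - (-3)*[1*4 - 5*(-4)] + (-4)*[1*4 - 1*(-4)]
  = 2*(-16) - (-3)*(24) + (-4)*(8) = 8
x = Dx/D = 4/-4 = -1, y = Dy/D = -8/-4 = 2, z = Dz/D = 8/-4 = -2
Check eq1: (2)(-1) + (-3)(2) + (-2)(-2) = -4 = -4 ✓
Check eq2: (1)(-1) + (1)(2) + (-2)(-2) = 5 = 5 ✓
Check eq3: (-4)(-1) + (4)(2) + (4)(-2) = 4 = 4 ✓

x = -1, y = 2, z = -2


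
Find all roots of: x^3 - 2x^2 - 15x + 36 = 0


Let p(x) = x^3 - 2x^2 - 15x + 36. By the rational root theorem (leading coefficient 1), any rational root is an integer divisor of 36: try ±1, ±2, ... in turn.
Test x = 1: value = 20 ≠ 0.
Test x = -1: value = 48 ≠ 0.
Test x = 2: value = 6 ≠ 0.
Test x = -2: value = 50 ≠ 0.
Test x = 3: value = 0 ✓, so (x - 3) is a factor.
Synthetic division by (x - 3): bring down 1; 1(3) - 2 = 1; 1(3) - 15 = -12; (-12)(3) + 36 = 0 → quotient x^2 + x - 12, remainder 0.
Solve the quadratic x^2 + x - 12 = 0: discriminant = 1^2 - 4(1)(-12) = 1 + 48 = 49.
sqrt(49) = 7, so x = (-1 ± 7)/2: x = 3 or x = -4.
Collecting all roots found:

x = -4, x = 3 (multiplicity 2)


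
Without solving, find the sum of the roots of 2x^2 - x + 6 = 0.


By Vieta's formulas for ax^2 + bx + c = 0:
  Sum of roots = -b/a
  Product of roots = c/a

Here a = 2, b = -1, c = 6
Sum = -(-1)/2 = 1/2
Product = 6/2 = 3

Sum = 1/2


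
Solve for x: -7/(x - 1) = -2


Multiply both sides by (x - 1): -7 = -2(x - 1)
Distribute: -7 = -2x + 2
-2x = -7 - 2 = -9
x = 9/2

x = 9/2


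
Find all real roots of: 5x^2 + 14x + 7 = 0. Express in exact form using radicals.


Using the quadratic formula: x = (-b ± sqrt(b^2 - 4ac)) / (2a)
Here a = 5, b = 14, c = 7
Discriminant = b^2 - 4ac = 14^2 - 4(5)(7) = 196 - 140 = 56
Since discriminant = 56 > 0, there are two real roots.
x = (-14 ± 2*sqrt(14)) / 10
Simplifying: x = (-7 ± sqrt(14)) / 5
Numerically: x ≈ -0.6517 or x ≈ -2.1483

x = (-7 + sqrt(14)) / 5 or x = (-7 - sqrt(14)) / 5


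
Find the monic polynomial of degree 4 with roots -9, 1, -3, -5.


A monic polynomial with roots -9, 1, -3, -5 is:
p(x) = (x + 9)(x - 1)(x + 3)(x + 5)
After multiplying by (x + 9): x + 9
After multiplying by (x - 1): x^2 + 8x - 9
After multiplying by (x + 3): x^3 + 11x^2 + 15x - 27
After multiplying by (x + 5): x^4 + 16x^3 + 70x^2 + 48x - 135

x^4 + 16x^3 + 70x^2 + 48x - 135


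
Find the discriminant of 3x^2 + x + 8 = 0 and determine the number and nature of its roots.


For ax^2 + bx + c = 0, discriminant D = b^2 - 4ac
Here a = 3, b = 1, c = 8
D = (1)^2 - 4(3)(8) = 1 - 96 = -95

D = -95 < 0
The equation has no real roots (2 complex conjugate roots).

Discriminant = -95, no real roots (2 complex conjugate roots)


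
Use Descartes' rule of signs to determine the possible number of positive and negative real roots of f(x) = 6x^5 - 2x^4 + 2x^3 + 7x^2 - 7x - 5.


Descartes' rule of signs:

For positive roots, count sign changes in f(x) = 6x^5 - 2x^4 + 2x^3 + 7x^2 - 7x - 5:
Signs of coefficients: +, -, +, +, -, -
Number of sign changes: 3
Possible positive real roots: 3, 1

For negative roots, examine f(-x) = -6x^5 - 2x^4 - 2x^3 + 7x^2 + 7x - 5:
Signs of coefficients: -, -, -, +, +, -
Number of sign changes: 2
Possible negative real roots: 2, 0

Positive roots: 3 or 1; Negative roots: 2 or 0


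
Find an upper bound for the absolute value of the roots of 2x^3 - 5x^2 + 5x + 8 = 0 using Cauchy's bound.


Cauchy's bound: all roots r satisfy |r| <= 1 + max(|a_i/a_n|) for i = 0,...,n-1
where a_n is the leading coefficient.

Coefficients: [2, -5, 5, 8]
Leading coefficient a_n = 2
Ratios |a_i/a_n|: 5/2, 5/2, 4
Maximum ratio: 4
Cauchy's bound: |r| <= 1 + 4 = 5

Upper bound = 5


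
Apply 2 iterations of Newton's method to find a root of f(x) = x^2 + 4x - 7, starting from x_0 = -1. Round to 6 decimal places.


Newton's method: x_(n+1) = x_n - f(x_n)/f'(x_n)
f(x) = x^2 + 4x - 7
f'(x) = 2x + 4

Iteration 1:
  f(-1.000000) = -10.000000
  f'(-1.000000) = 2.000000
  x_1 = -1.000000 - (-10.000000)/(2.000000) = 4.000000

Iteration 2:
  f(4.000000) = 25.000000
  f'(4.000000) = 12.000000
  x_2 = 4.000000 - (25.000000)/(12.000000) = 1.916667

x_2 = 1.916667


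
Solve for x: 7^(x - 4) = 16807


Express both sides with the same base.
16807 = 7^5
Since the bases match, equate exponents: x - 4 = 5
So x = 5 - (-4) = 9

x = 9


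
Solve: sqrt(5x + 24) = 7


Square both sides: 5x + 24 = 7^2 = 49
5x = 49 - 24 = 25
x = 5
Check: sqrt(5*5 + 24) = sqrt(49) = 7 ✓

x = 5


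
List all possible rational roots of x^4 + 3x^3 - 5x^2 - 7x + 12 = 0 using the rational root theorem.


Rational root theorem: possible roots are ±p/q where:
  p divides the constant term (12): p ∈ {1, 2, 3, 4, 6, 12}
  q divides the leading coefficient (1): q ∈ {1}

All possible rational roots: -12, -6, -4, -3, -2, -1, 1, 2, 3, 4, 6, 12

-12, -6, -4, -3, -2, -1, 1, 2, 3, 4, 6, 12


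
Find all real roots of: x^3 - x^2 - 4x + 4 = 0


Let p(x) = x^3 - x^2 - 4x + 4. By the rational root theorem (leading coefficient 1), any rational root is an integer divisor of 4: try ±1, ±2, ... in turn.
Test x = 1: value = 0 ✓, so (x - 1) is a factor.
Synthetic division by (x - 1): bring down 1; 1(1) - 1 = 0; 0(1) - 4 = -4; (-4)(1) + 4 = 0 → quotient x^2 - 4, remainder 0.
Solve the quadratic x^2 - 4 = 0: discriminant = 0^2 - 4(1)(-4) = 0 + 16 = 16.
sqrt(16) = 4, so x = (0 ± 4)/2: x = 2 or x = -2.

x = -2, x = 1, x = 2


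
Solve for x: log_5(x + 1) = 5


Convert to exponential form: x + 1 = 5^5 = 3125
x = 3125 - 1 = 3124
Check: log_5(3124 + 1) = log_5(3125) = log_5(3125) = 5 ✓

x = 3124


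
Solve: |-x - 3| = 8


An absolute value equation |expr| = 8 gives two cases:
Case 1: -x - 3 = 8
  -x = 11, so x = -11
Case 2: -x - 3 = -8
  -x = -5, so x = 5

x = -11, x = 5


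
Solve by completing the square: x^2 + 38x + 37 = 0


Start: x^2 + 38x + 37 = 0
Move constant: x^2 + 38x = -37
Half of 38 is 19, squared is 361
Add 361 to both sides: x^2 + 38x + 361 = 324
(x + 19)^2 = 324
x + 19 = ±18
x = -19 + 18 = -1 or x = -19 - 18 = -37

x = -37, x = -1


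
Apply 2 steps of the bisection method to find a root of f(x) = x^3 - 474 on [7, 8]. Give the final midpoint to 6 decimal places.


f(x) = x^3 - 474
f(7) = -131 < 0
f(8) = 38 > 0

Step 1: midpoint = (7.000000 + 8.000000)/2 = 7.500000
  f(7.500000) = -52.125000
  f(mid) < 0, so root is in [7.500000, 8.000000]

Step 2: midpoint = (7.500000 + 8.000000)/2 = 7.750000
  f(7.750000) = -8.515625
  f(mid) < 0, so root is in [7.750000, 8.000000]

midpoint = 7.750000


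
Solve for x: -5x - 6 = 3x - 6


Starting with: -5x - 6 = 3x - 6
Move all x terms to left: (-5 - 3)x = -6 + 6
Simplify: -8x = 0
Divide both sides by -8: x = 0

x = 0


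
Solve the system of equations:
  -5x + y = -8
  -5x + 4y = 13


Using Cramer's rule:
Determinant D = (-5)(4) - (-5)(1) = -20 + 5 = -15
Dx = (-8)(4) - (13)(1) = -32 - 13 = -45
Dy = (-5)(13) - (-5)(-8) = -65 - 40 = -105
x = Dx/D = -45/-15 = 3
y = Dy/D = -105/-15 = 7

x = 3, y = 7


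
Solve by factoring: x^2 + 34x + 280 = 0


We need two numbers that multiply to 280 and add to 34.
Those numbers are 14 and 20 (since 14 * 20 = 280 and 14 + 20 = 34).
So x^2 + 34x + 280 = (x + 14)(x + 20) = 0
Setting each factor to zero: x = -14 or x = -20

x = -20, x = -14


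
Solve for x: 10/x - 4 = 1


Subtract -4 from both sides: 10/x = 5
Multiply both sides by x: 10 = 5 * x
Divide by 5: x = 2

x = 2


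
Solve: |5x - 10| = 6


An absolute value equation |expr| = 6 gives two cases:
Case 1: 5x - 10 = 6
  5x = 16, so x = 16/5
Case 2: 5x - 10 = -6
  5x = 4, so x = 4/5

x = 4/5, x = 16/5


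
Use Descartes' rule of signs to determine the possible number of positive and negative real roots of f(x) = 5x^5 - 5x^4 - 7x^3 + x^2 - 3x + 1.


Descartes' rule of signs:

For positive roots, count sign changes in f(x) = 5x^5 - 5x^4 - 7x^3 + x^2 - 3x + 1:
Signs of coefficients: +, -, -, +, -, +
Number of sign changes: 4
Possible positive real roots: 4, 2, 0

For negative roots, examine f(-x) = -5x^5 - 5x^4 + 7x^3 + x^2 + 3x + 1:
Signs of coefficients: -, -, +, +, +, +
Number of sign changes: 1
Possible negative real roots: 1

Positive roots: 4 or 2 or 0; Negative roots: 1


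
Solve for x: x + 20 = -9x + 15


Starting with: x + 20 = -9x + 15
Move all x terms to left: (1 + 9)x = 15 - 20
Simplify: 10x = -5
Divide both sides by 10: x = -1/2

x = -1/2


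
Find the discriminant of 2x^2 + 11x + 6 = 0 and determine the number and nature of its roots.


For ax^2 + bx + c = 0, discriminant D = b^2 - 4ac
Here a = 2, b = 11, c = 6
D = (11)^2 - 4(2)(6) = 121 - 48 = 73

D = 73 > 0 but not a perfect square
The equation has 2 distinct real irrational roots.

Discriminant = 73, 2 distinct real irrational roots


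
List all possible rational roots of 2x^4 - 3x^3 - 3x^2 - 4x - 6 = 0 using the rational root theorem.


Rational root theorem: possible roots are ±p/q where:
  p divides the constant term (-6): p ∈ {1, 2, 3, 6}
  q divides the leading coefficient (2): q ∈ {1, 2}

All possible rational roots: -6, -3, -2, -3/2, -1, -1/2, 1/2, 1, 3/2, 2, 3, 6

-6, -3, -2, -3/2, -1, -1/2, 1/2, 1, 3/2, 2, 3, 6


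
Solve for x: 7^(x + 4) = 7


Express both sides with the same base.
7 = 7^1
Since the bases match, equate exponents: x + 4 = 1
So x = 1 - (4) = -3

x = -3


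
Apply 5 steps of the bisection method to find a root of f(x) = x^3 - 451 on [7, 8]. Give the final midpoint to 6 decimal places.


f(x) = x^3 - 451
f(7) = -108 < 0
f(8) = 61 > 0

Step 1: midpoint = (7.000000 + 8.000000)/2 = 7.500000
  f(7.500000) = -29.125000
  f(mid) < 0, so root is in [7.500000, 8.000000]

Step 2: midpoint = (7.500000 + 8.000000)/2 = 7.750000
  f(7.750000) = 14.484375
  f(mid) > 0, so root is in [7.500000, 7.750000]

Step 3: midpoint = (7.500000 + 7.750000)/2 = 7.625000
  f(7.625000) = -7.677734
  f(mid) < 0, so root is in [7.625000, 7.750000]

Step 4: midpoint = (7.625000 + 7.750000)/2 = 7.687500
  f(7.687500) = 3.313232
  f(mid) > 0, so root is in [7.625000, 7.687500]

Step 5: midpoint = (7.625000 + 7.687500)/2 = 7.656250
  f(7.656250) = -2.204681
  f(mid) < 0, so root is in [7.656250, 7.687500]

midpoint = 7.656250


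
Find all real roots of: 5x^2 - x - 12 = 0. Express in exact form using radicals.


Using the quadratic formula: x = (-b ± sqrt(b^2 - 4ac)) / (2a)
Here a = 5, b = -1, c = -12
Discriminant = b^2 - 4ac = (-1)^2 - 4(5)(-12) = 1 + 240 = 241
Since discriminant = 241 > 0, there are two real roots.
x = (1 ± sqrt(241)) / 10
Numerically: x ≈ 1.6524 or x ≈ -1.4524

x = (1 + sqrt(241)) / 10 or x = (1 - sqrt(241)) / 10


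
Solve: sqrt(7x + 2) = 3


Square both sides: 7x + 2 = 3^2 = 9
7x = 9 - 2 = 7
x = 1
Check: sqrt(7*1 + 2) = sqrt(9) = 3 ✓

x = 1


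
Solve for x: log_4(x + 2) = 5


Convert to exponential form: x + 2 = 4^5 = 1024
x = 1024 - 2 = 1022
Check: log_4(1022 + 2) = log_4(1024) = log_4(1024) = 5 ✓

x = 1022


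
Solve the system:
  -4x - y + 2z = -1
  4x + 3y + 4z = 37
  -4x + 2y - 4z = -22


Using Cramer's rule. Expand each determinant along the first row.
D  = (-4)*[3*(-4) - 4*2] - (-1)*[4*(-4) - 4*(-4)] + 2*[4*2 - 3*(-4)]
  = (-4)*(-20) - (-1)*(0) + 2*(20) = 120
Dx = (-1)*[3*(-4) - 4*2] - (-1)*[37*(-4) - 4*(-22)] + 2*[37*2 - 3*(-22)]
  = (-1)*(-20) - (-1)*(-60) + 2*(140) = 240
Dy = (-4)*[37*(-4) - 4*(-22)] - (-1)*[4*(-4) - 4*(-4)] + 2*[4*(-22) - 37*(-4)]
  = (-4)*(-60) - (-1)*(0) + 2*(60) = 360
Dz = (-4)*[3*(-22) - 37*2] - (-1)*[4*(-22) - 37*(-4)] + (-1)*[4*2 - 3*(-4)]
  = (-4)*(-140) - (-1)*(60) + (-1)*(20) = 600
x = Dx/D = 240/120 = 2, y = Dy/D = 360/120 = 3, z = Dz/D = 600/120 = 5
Check eq1: (-4)(2) + (-1)(3) + (2)(5) = -1 = -1 ✓
Check eq2: (4)(2) + (3)(3) + (4)(5) = 37 = 37 ✓
Check eq3: (-4)(2) + (2)(3) + (-4)(5) = -22 = -22 ✓

x = 2, y = 3, z = 5


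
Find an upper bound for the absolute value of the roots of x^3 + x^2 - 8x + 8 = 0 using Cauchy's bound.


Cauchy's bound: all roots r satisfy |r| <= 1 + max(|a_i/a_n|) for i = 0,...,n-1
where a_n is the leading coefficient.

Coefficients: [1, 1, -8, 8]
Leading coefficient a_n = 1
Ratios |a_i/a_n|: 1, 8, 8
Maximum ratio: 8
Cauchy's bound: |r| <= 1 + 8 = 9

Upper bound = 9


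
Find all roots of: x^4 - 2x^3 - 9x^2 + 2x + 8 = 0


Let p(x) = x^4 - 2x^3 - 9x^2 + 2x + 8. By the rational root theorem (leading coefficient 1), any rational root is an integer divisor of 8: try ±1, ±2, ... in turn.
Test x = 1: value = 0 ✓, so (x - 1) is a factor.
Synthetic division by (x - 1): bring down 1; 1(1) - 2 = -1; (-1)(1) - 9 = -10; (-10)(1) + 2 = -8; (-8)(1) + 8 = 0 → quotient x^3 - x^2 - 10x - 8, remainder 0.
Continue with the quotient x^3 - x^2 - 10x - 8 (candidates must divide 8; re-test x = 1 first in case it repeats).
Test x = 1: value = -18 ≠ 0.
Test x = -1: value = 0 ✓, so (x + 1) is a factor.
Synthetic division by (x + 1): bring down 1; 1(-1) - 1 = -2; (-2)(-1) - 10 = -8; (-8)(-1) - 8 = 0 → quotient x^2 - 2x - 8, remainder 0.
Solve the quadratic x^2 - 2x - 8 = 0: discriminant = (-2)^2 - 4(1)(-8) = 4 + 32 = 36.
sqrt(36) = 6, so x = (2 ± 6)/2: x = 4 or x = -2.
Collecting all roots found:

x = -2, x = -1, x = 1, x = 4


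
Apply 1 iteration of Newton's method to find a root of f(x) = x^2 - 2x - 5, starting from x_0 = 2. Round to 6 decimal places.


Newton's method: x_(n+1) = x_n - f(x_n)/f'(x_n)
f(x) = x^2 - 2x - 5
f'(x) = 2x - 2

Iteration 1:
  f(2.000000) = -5.000000
  f'(2.000000) = 2.000000
  x_1 = 2.000000 - (-5.000000)/(2.000000) = 4.500000

x_1 = 4.500000


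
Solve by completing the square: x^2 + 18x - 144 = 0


Start: x^2 + 18x - 144 = 0
Move constant: x^2 + 18x = 144
Half of 18 is 9, squared is 81
Add 81 to both sides: x^2 + 18x + 81 = 225
(x + 9)^2 = 225
x + 9 = ±15
x = -9 + 15 = 6 or x = -9 - 15 = -24

x = -24, x = 6


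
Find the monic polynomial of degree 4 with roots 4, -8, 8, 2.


A monic polynomial with roots 4, -8, 8, 2 is:
p(x) = (x - 4)(x + 8)(x - 8)(x - 2)
After multiplying by (x - 4): x - 4
After multiplying by (x + 8): x^2 + 4x - 32
After multiplying by (x - 8): x^3 - 4x^2 - 64x + 256
After multiplying by (x - 2): x^4 - 6x^3 - 56x^2 + 384x - 512

x^4 - 6x^3 - 56x^2 + 384x - 512


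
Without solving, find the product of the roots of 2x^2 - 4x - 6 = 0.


By Vieta's formulas for ax^2 + bx + c = 0:
  Sum of roots = -b/a
  Product of roots = c/a

Here a = 2, b = -4, c = -6
Sum = -(-4)/2 = 2
Product = -6/2 = -3

Product = -3


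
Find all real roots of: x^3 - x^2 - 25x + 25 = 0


Let p(x) = x^3 - x^2 - 25x + 25. By the rational root theorem (leading coefficient 1), any rational root is an integer divisor of 25: try ±1, ±2, ... in turn.
Test x = 1: value = 0 ✓, so (x - 1) is a factor.
Synthetic division by (x - 1): bring down 1; 1(1) - 1 = 0; 0(1) - 25 = -25; (-25)(1) + 25 = 0 → quotient x^2 - 25, remainder 0.
Solve the quadratic x^2 - 25 = 0: discriminant = 0^2 - 4(1)(-25) = 0 + 100 = 100.
sqrt(100) = 10, so x = (0 ± 10)/2: x = 5 or x = -5.

x = -5, x = 1, x = 5


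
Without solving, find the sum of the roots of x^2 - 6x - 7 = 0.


By Vieta's formulas for ax^2 + bx + c = 0:
  Sum of roots = -b/a
  Product of roots = c/a

Here a = 1, b = -6, c = -7
Sum = -(-6)/1 = 6
Product = -7/1 = -7

Sum = 6


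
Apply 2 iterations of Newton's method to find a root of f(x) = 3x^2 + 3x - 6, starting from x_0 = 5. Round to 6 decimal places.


Newton's method: x_(n+1) = x_n - f(x_n)/f'(x_n)
f(x) = 3x^2 + 3x - 6
f'(x) = 6x + 3

Iteration 1:
  f(5.000000) = 84.000000
  f'(5.000000) = 33.000000
  x_1 = 5.000000 - (84.000000)/(33.000000) = 2.454545

Iteration 2:
  f(2.454545) = 19.438017
  f'(2.454545) = 17.727273
  x_2 = 2.454545 - (19.438017)/(17.727273) = 1.358042

x_2 = 1.358042


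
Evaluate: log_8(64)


We need the exponent such that 8^? = 64
8^2 = 64
Therefore log_8(64) = 2

2


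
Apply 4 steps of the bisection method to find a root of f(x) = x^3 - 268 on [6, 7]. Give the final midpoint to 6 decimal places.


f(x) = x^3 - 268
f(6) = -52 < 0
f(7) = 75 > 0

Step 1: midpoint = (6.000000 + 7.000000)/2 = 6.500000
  f(6.500000) = 6.625000
  f(mid) > 0, so root is in [6.000000, 6.500000]

Step 2: midpoint = (6.000000 + 6.500000)/2 = 6.250000
  f(6.250000) = -23.859375
  f(mid) < 0, so root is in [6.250000, 6.500000]

Step 3: midpoint = (6.250000 + 6.500000)/2 = 6.375000
  f(6.375000) = -8.916016
  f(mid) < 0, so root is in [6.375000, 6.500000]

Step 4: midpoint = (6.375000 + 6.500000)/2 = 6.437500
  f(6.437500) = -1.220947
  f(mid) < 0, so root is in [6.437500, 6.500000]

midpoint = 6.437500


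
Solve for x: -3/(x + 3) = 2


Multiply both sides by (x + 3): -3 = 2(x + 3)
Distribute: -3 = 2x + 6
2x = -3 - 6 = -9
x = -9/2

x = -9/2


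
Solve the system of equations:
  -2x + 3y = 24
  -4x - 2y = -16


Using Cramer's rule:
Determinant D = (-2)(-2) - (-4)(3) = 4 + 12 = 16
Dx = (24)(-2) - (-16)(3) = -48 + 48 = 0
Dy = (-2)(-16) - (-4)(24) = 32 + 96 = 128
x = Dx/D = 0/16 = 0
y = Dy/D = 128/16 = 8

x = 0, y = 8


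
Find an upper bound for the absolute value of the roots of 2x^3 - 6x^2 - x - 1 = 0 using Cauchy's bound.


Cauchy's bound: all roots r satisfy |r| <= 1 + max(|a_i/a_n|) for i = 0,...,n-1
where a_n is the leading coefficient.

Coefficients: [2, -6, -1, -1]
Leading coefficient a_n = 2
Ratios |a_i/a_n|: 3, 1/2, 1/2
Maximum ratio: 3
Cauchy's bound: |r| <= 1 + 3 = 4

Upper bound = 4


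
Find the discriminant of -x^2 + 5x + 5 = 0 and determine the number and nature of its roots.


For ax^2 + bx + c = 0, discriminant D = b^2 - 4ac
Here a = -1, b = 5, c = 5
D = (5)^2 - 4(-1)(5) = 25 + 20 = 45

D = 45 > 0 but not a perfect square
The equation has 2 distinct real irrational roots.

Discriminant = 45, 2 distinct real irrational roots


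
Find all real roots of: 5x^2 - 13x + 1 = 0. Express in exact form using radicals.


Using the quadratic formula: x = (-b ± sqrt(b^2 - 4ac)) / (2a)
Here a = 5, b = -13, c = 1
Discriminant = b^2 - 4ac = (-13)^2 - 4(5)(1) = 169 - 20 = 149
Since discriminant = 149 > 0, there are two real roots.
x = (13 ± sqrt(149)) / 10
Numerically: x ≈ 2.5207 or x ≈ 0.0793

x = (13 + sqrt(149)) / 10 or x = (13 - sqrt(149)) / 10


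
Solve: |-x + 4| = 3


An absolute value equation |expr| = 3 gives two cases:
Case 1: -x + 4 = 3
  -x = -1, so x = 1
Case 2: -x + 4 = -3
  -x = -7, so x = 7

x = 1, x = 7


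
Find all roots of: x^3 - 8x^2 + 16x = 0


The constant term is 0, so x = 0 is a root. Factor out x:
  x^2 - 8x + 16 = 0
Solve the quadratic x^2 - 8x + 16 = 0: discriminant = (-8)^2 - 4(1)(16) = 64 - 64 = 0.
Discriminant = 0, so a double root: x = 8/2 = 4.
Collecting all roots found:

x = 0, x = 4 (multiplicity 2)


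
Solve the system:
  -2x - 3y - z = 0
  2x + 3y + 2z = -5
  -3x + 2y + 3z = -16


Using Cramer's rule. Expand each determinant along the first row.
D  = (-2)*[3*3 - 2*2] - (-3)*[2*3 - 2*(-3)] + (-1)*[2*2 - 3*(-3)]
  = (-2)*(5) - (-3)*(12) + (-1)*(13) = 13
Dx = 0*[3*3 - 2*2] - (-3)*[(-5)*3 - 2*(-16)] + (-1)*[(-5)*2 - 3*(-16)]
  = 0*(5) - (-3)*(17) + (-1)*(38) = 13
Dy = (-2)*[(-5)*3 - 2*(-16)] - 0*[2*3 - 2*(-3)] + (-1)*[2*(-16) - (-5)*(-3)]
  = (-2)*(17) - 0*(12) + (-1)*(-47) = 13
Dz = (-2)*[3*(-16) - (-5)*2] - (-3)*[2*(-16) - (-5)*(-3)] + 0*[2*2 - 3*(-3)]
  = (-2)*(-38) - (-3)*(-47) + 0*(13) = -65
x = Dx/D = 13/13 = 1, y = Dy/D = 13/13 = 1, z = Dz/D = -65/13 = -5
Check eq1: (-2)(1) + (-3)(1) + (-1)(-5) = 0 = 0 ✓
Check eq2: (2)(1) + (3)(1) + (2)(-5) = -5 = -5 ✓
Check eq3: (-3)(1) + (2)(1) + (3)(-5) = -16 = -16 ✓

x = 1, y = 1, z = -5


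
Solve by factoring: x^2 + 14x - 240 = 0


We need two numbers that multiply to -240 and add to 14.
Those numbers are 24 and -10 (since 24 * (-10) = -240 and 24 + (-10) = 14).
So x^2 + 14x - 240 = (x + 24)(x - 10) = 0
Setting each factor to zero: x = -24 or x = 10

x = -24, x = 10


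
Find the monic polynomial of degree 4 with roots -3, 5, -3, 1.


A monic polynomial with roots -3, 5, -3, 1 is:
p(x) = (x + 3)(x - 5)(x + 3)(x - 1)
After multiplying by (x + 3): x + 3
After multiplying by (x - 5): x^2 - 2x - 15
After multiplying by (x + 3): x^3 + x^2 - 21x - 45
After multiplying by (x - 1): x^4 - 22x^2 - 24x + 45

x^4 - 22x^2 - 24x + 45


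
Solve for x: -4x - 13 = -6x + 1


Starting with: -4x - 13 = -6x + 1
Move all x terms to left: (-4 + 6)x = 1 + 13
Simplify: 2x = 14
Divide both sides by 2: x = 7

x = 7


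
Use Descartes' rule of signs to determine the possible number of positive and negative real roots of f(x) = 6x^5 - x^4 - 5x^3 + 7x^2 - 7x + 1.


Descartes' rule of signs:

For positive roots, count sign changes in f(x) = 6x^5 - x^4 - 5x^3 + 7x^2 - 7x + 1:
Signs of coefficients: +, -, -, +, -, +
Number of sign changes: 4
Possible positive real roots: 4, 2, 0

For negative roots, examine f(-x) = -6x^5 - x^4 + 5x^3 + 7x^2 + 7x + 1:
Signs of coefficients: -, -, +, +, +, +
Number of sign changes: 1
Possible negative real roots: 1

Positive roots: 4 or 2 or 0; Negative roots: 1


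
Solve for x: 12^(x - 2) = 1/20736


Express both sides with the same base.
1/20736 = 12^(-4)
Since the bases match, equate exponents: x - 2 = -4
So x = -4 - (-2) = -2

x = -2


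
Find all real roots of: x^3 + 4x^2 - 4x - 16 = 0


Let p(x) = x^3 + 4x^2 - 4x - 16. By the rational root theorem (leading coefficient 1), any rational root is an integer divisor of 16: try ±1, ±2, ... in turn.
Test x = 1: value = -15 ≠ 0.
Test x = -1: value = -9 ≠ 0.
Test x = 2: value = 0 ✓, so (x - 2) is a factor.
Synthetic division by (x - 2): bring down 1; 1(2) + 4 = 6; 6(2) - 4 = 8; 8(2) - 16 = 0 → quotient x^2 + 6x + 8, remainder 0.
Solve the quadratic x^2 + 6x + 8 = 0: discriminant = 6^2 - 4(1)(8) = 36 - 32 = 4.
sqrt(4) = 2, so x = (-6 ± 2)/2: x = -2 or x = -4.

x = -4, x = -2, x = 2


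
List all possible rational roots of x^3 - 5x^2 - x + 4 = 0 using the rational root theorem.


Rational root theorem: possible roots are ±p/q where:
  p divides the constant term (4): p ∈ {1, 2, 4}
  q divides the leading coefficient (1): q ∈ {1}

All possible rational roots: -4, -2, -1, 1, 2, 4

-4, -2, -1, 1, 2, 4


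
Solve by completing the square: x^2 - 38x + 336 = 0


Start: x^2 - 38x + 336 = 0
Move constant: x^2 - 38x = -336
Half of -38 is -19, squared is 361
Add 361 to both sides: x^2 - 38x + 361 = 25
(x - 19)^2 = 25
x - 19 = ±5
x = 19 + 5 = 24 or x = 19 - 5 = 14

x = 14, x = 24


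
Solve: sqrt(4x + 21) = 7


Square both sides: 4x + 21 = 7^2 = 49
4x = 49 - 21 = 28
x = 7
Check: sqrt(4*7 + 21) = sqrt(49) = 7 ✓

x = 7


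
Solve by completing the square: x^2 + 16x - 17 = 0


Start: x^2 + 16x - 17 = 0
Move constant: x^2 + 16x = 17
Half of 16 is 8, squared is 64
Add 64 to both sides: x^2 + 16x + 64 = 81
(x + 8)^2 = 81
x + 8 = ±9
x = -8 + 9 = 1 or x = -8 - 9 = -17

x = -17, x = 1


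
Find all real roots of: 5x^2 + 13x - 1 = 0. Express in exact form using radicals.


Using the quadratic formula: x = (-b ± sqrt(b^2 - 4ac)) / (2a)
Here a = 5, b = 13, c = -1
Discriminant = b^2 - 4ac = 13^2 - 4(5)(-1) = 169 + 20 = 189
Since discriminant = 189 > 0, there are two real roots.
x = (-13 ± 3*sqrt(21)) / 10
Numerically: x ≈ 0.0748 or x ≈ -2.6748

x = (-13 + 3*sqrt(21)) / 10 or x = (-13 - 3*sqrt(21)) / 10


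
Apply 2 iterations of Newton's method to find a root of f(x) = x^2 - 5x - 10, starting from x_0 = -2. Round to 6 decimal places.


Newton's method: x_(n+1) = x_n - f(x_n)/f'(x_n)
f(x) = x^2 - 5x - 10
f'(x) = 2x - 5

Iteration 1:
  f(-2.000000) = 4.000000
  f'(-2.000000) = -9.000000
  x_1 = -2.000000 - (4.000000)/(-9.000000) = -1.555556

Iteration 2:
  f(-1.555556) = 0.197531
  f'(-1.555556) = -8.111111
  x_2 = -1.555556 - (0.197531)/(-8.111111) = -1.531202

x_2 = -1.531202


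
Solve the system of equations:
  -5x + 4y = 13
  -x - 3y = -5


Using Cramer's rule:
Determinant D = (-5)(-3) - (-1)(4) = 15 + 4 = 19
Dx = (13)(-3) - (-5)(4) = -39 + 20 = -19
Dy = (-5)(-5) - (-1)(13) = 25 + 13 = 38
x = Dx/D = -19/19 = -1
y = Dy/D = 38/19 = 2

x = -1, y = 2


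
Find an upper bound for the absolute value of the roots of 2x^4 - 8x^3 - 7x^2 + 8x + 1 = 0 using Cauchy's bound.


Cauchy's bound: all roots r satisfy |r| <= 1 + max(|a_i/a_n|) for i = 0,...,n-1
where a_n is the leading coefficient.

Coefficients: [2, -8, -7, 8, 1]
Leading coefficient a_n = 2
Ratios |a_i/a_n|: 4, 7/2, 4, 1/2
Maximum ratio: 4
Cauchy's bound: |r| <= 1 + 4 = 5

Upper bound = 5


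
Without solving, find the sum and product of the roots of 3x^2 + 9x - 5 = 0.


By Vieta's formulas for ax^2 + bx + c = 0:
  Sum of roots = -b/a
  Product of roots = c/a

Here a = 3, b = 9, c = -5
Sum = -(9)/3 = -3
Product = -5/3 = -5/3

Sum = -3, Product = -5/3


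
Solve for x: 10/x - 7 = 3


Subtract -7 from both sides: 10/x = 10
Multiply both sides by x: 10 = 10 * x
Divide by 10: x = 1

x = 1


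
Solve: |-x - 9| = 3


An absolute value equation |expr| = 3 gives two cases:
Case 1: -x - 9 = 3
  -x = 12, so x = -12
Case 2: -x - 9 = -3
  -x = 6, so x = -6

x = -12, x = -6


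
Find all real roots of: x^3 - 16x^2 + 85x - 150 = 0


Let p(x) = x^3 - 16x^2 + 85x - 150. By the rational root theorem (leading coefficient 1), any rational root is an integer divisor of 150: try ±1, ±2, ... in turn.
Test x = 1: value = -80 ≠ 0.
Test x = -1: value = -252 ≠ 0.
Test x = 2: value = -36 ≠ 0.
Test x = -2: value = -392 ≠ 0.
Test x = 3: value = -12 ≠ 0.
Test x = -3: value = -576 ≠ 0.
Test x = 5: value = 0 ✓, so (x - 5) is a factor.
Synthetic division by (x - 5): bring down 1; 1(5) - 16 = -11; (-11)(5) + 85 = 30; 30(5) - 150 = 0 → quotient x^2 - 11x + 30, remainder 0.
Solve the quadratic x^2 - 11x + 30 = 0: discriminant = (-11)^2 - 4(1)(30) = 121 - 120 = 1.
sqrt(1) = 1, so x = (11 ± 1)/2: x = 6 or x = 5.

x = 5 (multiplicity 2), x = 6


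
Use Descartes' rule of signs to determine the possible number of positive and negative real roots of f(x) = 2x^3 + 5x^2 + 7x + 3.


Descartes' rule of signs:

For positive roots, count sign changes in f(x) = 2x^3 + 5x^2 + 7x + 3:
Signs of coefficients: +, +, +, +
Number of sign changes: 0
Possible positive real roots: 0

For negative roots, examine f(-x) = -2x^3 + 5x^2 - 7x + 3:
Signs of coefficients: -, +, -, +
Number of sign changes: 3
Possible negative real roots: 3, 1

Positive roots: 0; Negative roots: 3 or 1


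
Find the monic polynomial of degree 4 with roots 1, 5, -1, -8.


A monic polynomial with roots 1, 5, -1, -8 is:
p(x) = (x - 1)(x - 5)(x + 1)(x + 8)
After multiplying by (x - 1): x - 1
After multiplying by (x - 5): x^2 - 6x + 5
After multiplying by (x + 1): x^3 - 5x^2 - x + 5
After multiplying by (x + 8): x^4 + 3x^3 - 41x^2 - 3x + 40

x^4 + 3x^3 - 41x^2 - 3x + 40


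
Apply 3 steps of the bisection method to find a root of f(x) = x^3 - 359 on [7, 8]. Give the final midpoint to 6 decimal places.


f(x) = x^3 - 359
f(7) = -16 < 0
f(8) = 153 > 0

Step 1: midpoint = (7.000000 + 8.000000)/2 = 7.500000
  f(7.500000) = 62.875000
  f(mid) > 0, so root is in [7.000000, 7.500000]

Step 2: midpoint = (7.000000 + 7.500000)/2 = 7.250000
  f(7.250000) = 22.078125
  f(mid) > 0, so root is in [7.000000, 7.250000]

Step 3: midpoint = (7.000000 + 7.250000)/2 = 7.125000
  f(7.125000) = 2.705078
  f(mid) > 0, so root is in [7.000000, 7.125000]

midpoint = 7.125000


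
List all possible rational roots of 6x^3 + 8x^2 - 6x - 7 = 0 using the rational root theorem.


Rational root theorem: possible roots are ±p/q where:
  p divides the constant term (-7): p ∈ {1, 7}
  q divides the leading coefficient (6): q ∈ {1, 2, 3, 6}

All possible rational roots: -7, -7/2, -7/3, -7/6, -1, -1/2, -1/3, -1/6, 1/6, 1/3, 1/2, 1, 7/6, 7/3, 7/2, 7

-7, -7/2, -7/3, -7/6, -1, -1/2, -1/3, -1/6, 1/6, 1/3, 1/2, 1, 7/6, 7/3, 7/2, 7


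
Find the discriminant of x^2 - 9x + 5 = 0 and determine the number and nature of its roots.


For ax^2 + bx + c = 0, discriminant D = b^2 - 4ac
Here a = 1, b = -9, c = 5
D = (-9)^2 - 4(1)(5) = 81 - 20 = 61

D = 61 > 0 but not a perfect square
The equation has 2 distinct real irrational roots.

Discriminant = 61, 2 distinct real irrational roots


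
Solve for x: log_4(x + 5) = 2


Convert to exponential form: x + 5 = 4^2 = 16
x = 16 - 5 = 11
Check: log_4(11 + 5) = log_4(16) = log_4(16) = 2 ✓

x = 11


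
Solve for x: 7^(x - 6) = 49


Express both sides with the same base.
49 = 7^2
Since the bases match, equate exponents: x - 6 = 2
So x = 2 - (-6) = 8

x = 8


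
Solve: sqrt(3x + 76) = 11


Square both sides: 3x + 76 = 11^2 = 121
3x = 121 - 76 = 45
x = 15
Check: sqrt(3*15 + 76) = sqrt(121) = 11 ✓

x = 15


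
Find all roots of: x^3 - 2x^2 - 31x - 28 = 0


Let p(x) = x^3 - 2x^2 - 31x - 28. By the rational root theorem (leading coefficient 1), any rational root is an integer divisor of 28: try ±1, ±2, ... in turn.
Test x = 1: value = -60 ≠ 0.
Test x = -1: value = 0 ✓, so (x + 1) is a factor.
Synthetic division by (x + 1): bring down 1; 1(-1) - 2 = -3; (-3)(-1) - 31 = -28; (-28)(-1) - 28 = 0 → quotient x^2 - 3x - 28, remainder 0.
Solve the quadratic x^2 - 3x - 28 = 0: discriminant = (-3)^2 - 4(1)(-28) = 9 + 112 = 121.
sqrt(121) = 11, so x = (3 ± 11)/2: x = 7 or x = -4.
Collecting all roots found:

x = -4, x = -1, x = 7


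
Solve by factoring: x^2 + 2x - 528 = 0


We need two numbers that multiply to -528 and add to 2.
Those numbers are 24 and -22 (since 24 * (-22) = -528 and 24 + (-22) = 2).
So x^2 + 2x - 528 = (x + 24)(x - 22) = 0
Setting each factor to zero: x = -24 or x = 22

x = -24, x = 22


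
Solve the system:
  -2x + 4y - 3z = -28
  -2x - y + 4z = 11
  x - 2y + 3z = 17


Using Cramer's rule. Expand each determinant along the first row.
D  = (-2)*[(-1)*3 - 4*(-2)] - 4*[(-2)*3 - 4*1] + (-3)*[(-2)*(-2) - (-1)*1]
  = (-2)*(5) - 4*(-10) + (-3)*(5) = 15
Dx = (-28)*[(-1)*3 - 4*(-2)] - 4*[11*3 - 4*17] + (-3)*[11*(-2) - (-1)*17]
  = (-28)*(5) - 4*(-35) + (-3)*(-5) = 15
Dy = (-2)*[11*3 - 4*17] - (-28)*[(-2)*3 - 4*1] + (-3)*[(-2)*17 - 11*1]
  = (-2)*(-35) - (-28)*(-10) + (-3)*(-45) = -75
Dz = (-2)*[(-1)*17 - 11*(-2)] - 4*[(-2)*17 - 11*1] + (-28)*[(-2)*(-2) - (-1)*1]
  = (-2)*(5) - 4*(-45) + (-28)*(5) = 30
x = Dx/D = 15/15 = 1, y = Dy/D = -75/15 = -5, z = Dz/D = 30/15 = 2
Check eq1: (-2)(1) + (4)(-5) + (-3)(2) = -28 = -28 ✓
Check eq2: (-2)(1) + (-1)(-5) + (4)(2) = 11 = 11 ✓
Check eq3: (1)(1) + (-2)(-5) + (3)(2) = 17 = 17 ✓

x = 1, y = -5, z = 2


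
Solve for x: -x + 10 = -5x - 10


Starting with: -x + 10 = -5x - 10
Move all x terms to left: (-1 + 5)x = -10 - 10
Simplify: 4x = -20
Divide both sides by 4: x = -5

x = -5


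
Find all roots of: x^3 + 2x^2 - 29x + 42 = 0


Let p(x) = x^3 + 2x^2 - 29x + 42. By the rational root theorem (leading coefficient 1), any rational root is an integer divisor of 42: try ±1, ±2, ... in turn.
Test x = 1: value = 16 ≠ 0.
Test x = -1: value = 72 ≠ 0.
Test x = 2: value = 0 ✓, so (x - 2) is a factor.
Synthetic division by (x - 2): bring down 1; 1(2) + 2 = 4; 4(2) - 29 = -21; (-21)(2) + 42 = 0 → quotient x^2 + 4x - 21, remainder 0.
Solve the quadratic x^2 + 4x - 21 = 0: discriminant = 4^2 - 4(1)(-21) = 16 + 84 = 100.
sqrt(100) = 10, so x = (-4 ± 10)/2: x = 3 or x = -7.
Collecting all roots found:

x = -7, x = 2, x = 3


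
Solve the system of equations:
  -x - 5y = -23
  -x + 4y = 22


Using Cramer's rule:
Determinant D = (-1)(4) - (-1)(-5) = -4 - 5 = -9
Dx = (-23)(4) - (22)(-5) = -92 + 110 = 18
Dy = (-1)(22) - (-1)(-23) = -22 - 23 = -45
x = Dx/D = 18/-9 = -2
y = Dy/D = -45/-9 = 5

x = -2, y = 5


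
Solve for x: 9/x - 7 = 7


Subtract -7 from both sides: 9/x = 14
Multiply both sides by x: 9 = 14 * x
Divide by 14: x = 9/14

x = 9/14


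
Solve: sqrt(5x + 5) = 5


Square both sides: 5x + 5 = 5^2 = 25
5x = 25 - 5 = 20
x = 4
Check: sqrt(5*4 + 5) = sqrt(25) = 5 ✓

x = 4


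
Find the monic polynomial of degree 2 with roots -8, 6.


A monic polynomial with roots -8, 6 is:
p(x) = (x + 8)(x - 6)
After multiplying by (x + 8): x + 8
After multiplying by (x - 6): x^2 + 2x - 48

x^2 + 2x - 48


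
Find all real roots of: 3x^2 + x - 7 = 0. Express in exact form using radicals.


Using the quadratic formula: x = (-b ± sqrt(b^2 - 4ac)) / (2a)
Here a = 3, b = 1, c = -7
Discriminant = b^2 - 4ac = 1^2 - 4(3)(-7) = 1 + 84 = 85
Since discriminant = 85 > 0, there are two real roots.
x = (-1 ± sqrt(85)) / 6
Numerically: x ≈ 1.3699 or x ≈ -1.7033

x = (-1 + sqrt(85)) / 6 or x = (-1 - sqrt(85)) / 6


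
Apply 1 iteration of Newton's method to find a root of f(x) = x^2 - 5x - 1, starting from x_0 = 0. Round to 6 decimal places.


Newton's method: x_(n+1) = x_n - f(x_n)/f'(x_n)
f(x) = x^2 - 5x - 1
f'(x) = 2x - 5

Iteration 1:
  f(0.000000) = -1.000000
  f'(0.000000) = -5.000000
  x_1 = 0.000000 - (-1.000000)/(-5.000000) = -0.200000

x_1 = -0.200000


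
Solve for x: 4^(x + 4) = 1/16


Express both sides with the same base.
1/16 = 4^(-2)
Since the bases match, equate exponents: x + 4 = -2
So x = -2 - (4) = -6

x = -6


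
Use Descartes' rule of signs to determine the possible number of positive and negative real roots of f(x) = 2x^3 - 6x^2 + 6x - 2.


Descartes' rule of signs:

For positive roots, count sign changes in f(x) = 2x^3 - 6x^2 + 6x - 2:
Signs of coefficients: +, -, +, -
Number of sign changes: 3
Possible positive real roots: 3, 1

For negative roots, examine f(-x) = -2x^3 - 6x^2 - 6x - 2:
Signs of coefficients: -, -, -, -
Number of sign changes: 0
Possible negative real roots: 0

Positive roots: 3 or 1; Negative roots: 0


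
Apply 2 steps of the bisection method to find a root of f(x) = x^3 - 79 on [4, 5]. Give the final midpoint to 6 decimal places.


f(x) = x^3 - 79
f(4) = -15 < 0
f(5) = 46 > 0

Step 1: midpoint = (4.000000 + 5.000000)/2 = 4.500000
  f(4.500000) = 12.125000
  f(mid) > 0, so root is in [4.000000, 4.500000]

Step 2: midpoint = (4.000000 + 4.500000)/2 = 4.250000
  f(4.250000) = -2.234375
  f(mid) < 0, so root is in [4.250000, 4.500000]

midpoint = 4.250000


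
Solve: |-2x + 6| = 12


An absolute value equation |expr| = 12 gives two cases:
Case 1: -2x + 6 = 12
  -2x = 6, so x = -3
Case 2: -2x + 6 = -12
  -2x = -18, so x = 9

x = -3, x = 9


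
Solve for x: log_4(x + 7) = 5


Convert to exponential form: x + 7 = 4^5 = 1024
x = 1024 - 7 = 1017
Check: log_4(1017 + 7) = log_4(1024) = log_4(1024) = 5 ✓

x = 1017


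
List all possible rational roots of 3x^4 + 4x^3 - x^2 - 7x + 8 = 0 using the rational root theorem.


Rational root theorem: possible roots are ±p/q where:
  p divides the constant term (8): p ∈ {1, 2, 4, 8}
  q divides the leading coefficient (3): q ∈ {1, 3}

All possible rational roots: -8, -4, -8/3, -2, -4/3, -1, -2/3, -1/3, 1/3, 2/3, 1, 4/3, 2, 8/3, 4, 8

-8, -4, -8/3, -2, -4/3, -1, -2/3, -1/3, 1/3, 2/3, 1, 4/3, 2, 8/3, 4, 8


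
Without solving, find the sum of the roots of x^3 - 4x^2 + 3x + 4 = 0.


By Vieta's formulas for x^3 + bx^2 + cx + d = 0:
  r1 + r2 + r3 = -b/a = 4
  r1*r2 + r1*r3 + r2*r3 = c/a = 3
  r1*r2*r3 = -d/a = -4


Sum = 4


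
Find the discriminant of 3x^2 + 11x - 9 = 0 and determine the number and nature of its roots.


For ax^2 + bx + c = 0, discriminant D = b^2 - 4ac
Here a = 3, b = 11, c = -9
D = (11)^2 - 4(3)(-9) = 121 + 108 = 229

D = 229 > 0 but not a perfect square
The equation has 2 distinct real irrational roots.

Discriminant = 229, 2 distinct real irrational roots


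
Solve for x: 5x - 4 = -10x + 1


Starting with: 5x - 4 = -10x + 1
Move all x terms to left: (5 + 10)x = 1 + 4
Simplify: 15x = 5
Divide both sides by 15: x = 1/3

x = 1/3


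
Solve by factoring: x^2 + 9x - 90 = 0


We need two numbers that multiply to -90 and add to 9.
Those numbers are 15 and -6 (since 15 * (-6) = -90 and 15 + (-6) = 9).
So x^2 + 9x - 90 = (x + 15)(x - 6) = 0
Setting each factor to zero: x = -15 or x = 6

x = -15, x = 6


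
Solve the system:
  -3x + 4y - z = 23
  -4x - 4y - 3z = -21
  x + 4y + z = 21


Using Cramer's rule. Expand each determinant along the first row.
D  = (-3)*[(-4)*1 - (-3)*4] - 4*[(-4)*1 - (-3)*1] + (-1)*[(-4)*4 - (-4)*1]
  = (-3)*(8) - 4*(-1) + (-1)*(-12) = -8
Dx = 23*[(-4)*1 - (-3)*4] - 4*[(-21)*1 - (-3)*21] + (-1)*[(-21)*4 - (-4)*21]
  = 23*(8) - 4*(42) + (-1)*(0) = 16
Dy = (-3)*[(-21)*1 - (-3)*21] - 23*[(-4)*1 - (-3)*1] + (-1)*[(-4)*21 - (-21)*1]
  = (-3)*(42) - 23*(-1) + (-1)*(-63) = -40
Dz = (-3)*[(-4)*21 - (-21)*4] - 4*[(-4)*21 - (-21)*1] + 23*[(-4)*4 - (-4)*1]
  = (-3)*(0) - 4*(-63) + 23*(-12) = -24
x = Dx/D = 16/-8 = -2, y = Dy/D = -40/-8 = 5, z = Dz/D = -24/-8 = 3
Check eq1: (-3)(-2) + (4)(5) + (-1)(3) = 23 = 23 ✓
Check eq2: (-4)(-2) + (-4)(5) + (-3)(3) = -21 = -21 ✓
Check eq3: (1)(-2) + (4)(5) + (1)(3) = 21 = 21 ✓

x = -2, y = 5, z = 3
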